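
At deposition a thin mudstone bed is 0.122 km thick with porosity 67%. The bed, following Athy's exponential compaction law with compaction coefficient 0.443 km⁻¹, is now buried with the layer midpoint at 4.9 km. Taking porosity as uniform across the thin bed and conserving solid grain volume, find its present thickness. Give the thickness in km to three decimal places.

Porosity at 4.9 km: n = 0.67·exp(−0.443×4.9) = 0.0764
Solid-volume conservation: h(1−n) = h₀(1−n₀) ⇒ h = h₀·(1−n₀)/(1−n)
h = 0.122 × (1 − 0.67)/(1 − 0.0764) = 0.122 × 0.3573 = 0.0436 km

0.044 km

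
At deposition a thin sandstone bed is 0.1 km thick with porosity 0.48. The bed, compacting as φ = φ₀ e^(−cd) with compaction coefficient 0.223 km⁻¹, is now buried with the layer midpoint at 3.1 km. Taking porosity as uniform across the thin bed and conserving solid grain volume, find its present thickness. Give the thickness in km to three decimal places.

Porosity at 3.1 km: φ = 0.48·exp(−0.223×3.1) = 0.2404
Solid-volume conservation: h(1−φ) = h₀(1−φ₀) ⇒ h = h₀·(1−φ₀)/(1−φ)
h = 0.1 × (1 − 0.48)/(1 − 0.2404) = 0.1 × 0.6846 = 0.0685 km

0.068 km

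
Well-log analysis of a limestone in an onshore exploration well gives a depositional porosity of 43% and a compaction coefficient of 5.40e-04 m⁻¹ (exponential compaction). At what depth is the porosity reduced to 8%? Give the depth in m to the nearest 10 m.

3110 m

Working in km (1 km = 1000 m; β in km⁻¹ = β in m⁻¹ × 1000):
Invert Athy's law: Z = ln(φ₀/φ) / β
Z = ln(0.43/0.08) / 0.54 = ln(5.375) / 0.54 = 1.6818 / 0.54 = 3.114 km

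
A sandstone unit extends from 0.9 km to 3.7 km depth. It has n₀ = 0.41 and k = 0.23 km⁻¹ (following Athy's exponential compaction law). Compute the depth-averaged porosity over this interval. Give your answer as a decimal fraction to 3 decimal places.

⟨n⟩ = (1/(z₂−z₁)) ∫ n₀ e^(−kz) dz = n₀·(e^(−k·z₁) − e^(−k·z₂)) / (k·(z₂−z₁))
e^(−0.23×0.9) = 0.8130; e^(−0.23×3.7) = 0.4270
⟨n⟩ = 0.41 × (0.8130 − 0.4270) / (0.23 × 2.8) = 0.41 × 0.5994 = 0.2458

0.246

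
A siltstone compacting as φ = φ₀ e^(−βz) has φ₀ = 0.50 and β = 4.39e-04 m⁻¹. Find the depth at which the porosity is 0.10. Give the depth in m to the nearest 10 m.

3670 m

Working in km (1 km = 1000 m; β in km⁻¹ = β in m⁻¹ × 1000):
Invert Athy's law: z = ln(φ₀/φ) / β
z = ln(0.5/0.1) / 0.439 = ln(5) / 0.439 = 1.6094 / 0.439 = 3.666 km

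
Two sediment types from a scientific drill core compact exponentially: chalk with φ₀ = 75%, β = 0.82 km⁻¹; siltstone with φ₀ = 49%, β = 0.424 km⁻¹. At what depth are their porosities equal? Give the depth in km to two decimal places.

1.07 km

Set φ₀ₐ e^(−βₐz) = φ₀ᵦ e^(−βᵦz) ⇒ ln(φ₀ₐ/φ₀ᵦ) = (βₐ − βᵦ)·z
z = ln(0.75/0.49) / (0.82 − 0.424) = 0.4257 / 0.396 = 1.075 km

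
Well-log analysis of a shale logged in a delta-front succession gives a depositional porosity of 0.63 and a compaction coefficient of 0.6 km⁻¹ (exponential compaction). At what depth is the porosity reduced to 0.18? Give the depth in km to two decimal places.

Invert Athy's law: d = ln(n₀/n) / c
d = ln(0.63/0.18) / 0.6 = ln(3.5) / 0.6 = 1.2528 / 0.6 = 2.088 km

2.09 km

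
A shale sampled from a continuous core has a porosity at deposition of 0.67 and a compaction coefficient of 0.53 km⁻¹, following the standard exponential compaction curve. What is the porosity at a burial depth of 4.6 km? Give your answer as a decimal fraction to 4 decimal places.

0.0585

n = n₀·exp(−k·Z) = 0.67 × exp(−0.53 × 4.6) = 0.67 × exp(−2.438)
  = 0.67 × 0.0873 = 0.0585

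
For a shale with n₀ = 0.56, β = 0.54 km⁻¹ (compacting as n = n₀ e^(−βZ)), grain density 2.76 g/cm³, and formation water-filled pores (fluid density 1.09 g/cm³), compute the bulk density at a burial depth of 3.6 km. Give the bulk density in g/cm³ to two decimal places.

Porosity at depth: n = 0.56·exp(−0.54×3.6) = 0.56×0.1431 = 0.0802
Bulk density: ρ_b = (1−n)ρ_g + n·ρ_f = 0.9198×2.76 + 0.0802×1.09
       = 2.539 + 0.087 = 2.626 g/cm³

2.63 g/cm³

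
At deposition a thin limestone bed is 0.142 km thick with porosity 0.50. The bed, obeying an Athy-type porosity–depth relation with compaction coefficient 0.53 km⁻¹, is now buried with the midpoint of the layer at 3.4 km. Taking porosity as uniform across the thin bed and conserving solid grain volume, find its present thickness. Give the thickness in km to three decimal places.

0.077 km

Porosity at 3.4 km: φ = 0.5·exp(−0.53×3.4) = 0.0825
Solid-volume conservation: h(1−φ) = h₀(1−φ₀) ⇒ h = h₀·(1−φ₀)/(1−φ)
h = 0.142 × (1 − 0.5)/(1 − 0.0825) = 0.142 × 0.5449 = 0.0774 km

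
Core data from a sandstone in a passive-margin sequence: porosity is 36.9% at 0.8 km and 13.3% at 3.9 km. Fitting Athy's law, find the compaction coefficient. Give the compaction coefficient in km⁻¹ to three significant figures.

Athy: φ(z) = φ₀ e^(−cz) ⇒ φ₁/φ₂ = e^{c(z₂−z₁)} ⇒ c = ln(φ₁/φ₂)/(z₂−z₁)
c = ln(0.369/0.133) / (3.9 − 0.8) = ln(2.774) / 3.1 = 1.0204 / 3.1 = 0.3292 km⁻¹

0.329 km⁻¹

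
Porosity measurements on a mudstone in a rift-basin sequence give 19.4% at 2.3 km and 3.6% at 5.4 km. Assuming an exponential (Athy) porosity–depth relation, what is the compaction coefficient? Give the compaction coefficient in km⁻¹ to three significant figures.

Athy: n(d) = n₀ e^(−kd) ⇒ n₁/n₂ = e^{k(d₂−d₁)} ⇒ k = ln(n₁/n₂)/(d₂−d₁)
k = ln(0.194/0.036) / (5.4 − 2.3) = ln(5.389) / 3.1 = 1.6843 / 3.1 = 0.5433 km⁻¹

0.543 km⁻¹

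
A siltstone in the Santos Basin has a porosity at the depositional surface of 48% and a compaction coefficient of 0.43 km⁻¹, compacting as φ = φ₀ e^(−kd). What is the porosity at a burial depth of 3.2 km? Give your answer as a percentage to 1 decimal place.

φ = φ₀·exp(−k·d) = 0.48 × exp(−0.43 × 3.2) = 0.48 × exp(−1.376)
  = 0.48 × 0.2526 = 0.1212

12.1%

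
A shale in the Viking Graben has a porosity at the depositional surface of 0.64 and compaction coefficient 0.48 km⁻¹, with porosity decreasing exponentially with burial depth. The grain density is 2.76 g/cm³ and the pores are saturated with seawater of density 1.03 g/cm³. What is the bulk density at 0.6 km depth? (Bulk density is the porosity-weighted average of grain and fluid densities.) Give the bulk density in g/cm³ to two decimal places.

Porosity at depth: n = 0.64·exp(−0.48×0.6) = 0.64×0.7498 = 0.4798
Bulk density: ρ_b = (1−n)ρ_g + n·ρ_f = 0.5202×2.76 + 0.4798×1.03
       = 1.436 + 0.494 = 1.930 g/cm³

1.93 g/cm³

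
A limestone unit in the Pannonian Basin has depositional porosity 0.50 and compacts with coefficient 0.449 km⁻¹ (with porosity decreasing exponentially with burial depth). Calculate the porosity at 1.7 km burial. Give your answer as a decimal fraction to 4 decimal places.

φ = φ₀·exp(−c·d) = 0.5 × exp(−0.449 × 1.7) = 0.5 × exp(−0.7633)
  = 0.5 × 0.4661 = 0.2331

0.2331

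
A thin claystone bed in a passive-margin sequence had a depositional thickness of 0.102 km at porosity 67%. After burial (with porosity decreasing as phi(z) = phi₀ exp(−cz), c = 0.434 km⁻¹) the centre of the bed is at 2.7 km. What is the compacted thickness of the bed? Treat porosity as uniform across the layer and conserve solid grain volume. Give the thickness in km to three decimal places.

Porosity at 2.7 km: phi = 0.67·exp(−0.434×2.7) = 0.2076
Solid-volume conservation: h(1−phi) = h₀(1−phi₀) ⇒ h = h₀·(1−phi₀)/(1−phi)
h = 0.102 × (1 − 0.67)/(1 − 0.2076) = 0.102 × 0.4164 = 0.0425 km

0.042 km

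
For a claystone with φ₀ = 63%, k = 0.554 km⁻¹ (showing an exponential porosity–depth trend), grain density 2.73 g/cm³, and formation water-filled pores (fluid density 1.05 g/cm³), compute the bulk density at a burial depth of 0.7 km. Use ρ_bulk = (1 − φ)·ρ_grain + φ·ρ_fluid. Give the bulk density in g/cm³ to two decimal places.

Porosity at depth: φ = 0.63·exp(−0.554×0.7) = 0.63×0.6785 = 0.4275
Bulk density: ρ_b = (1−φ)ρ_g + φ·ρ_f = 0.5725×2.73 + 0.4275×1.05
       = 1.563 + 0.449 = 2.012 g/cm³

2.01 g/cm³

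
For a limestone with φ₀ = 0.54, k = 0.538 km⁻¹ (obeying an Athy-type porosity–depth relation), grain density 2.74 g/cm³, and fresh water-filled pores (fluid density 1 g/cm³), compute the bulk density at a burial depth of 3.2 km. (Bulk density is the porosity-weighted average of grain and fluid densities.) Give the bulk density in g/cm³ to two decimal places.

2.57 g/cm³

Porosity at depth: φ = 0.54·exp(−0.538×3.2) = 0.54×0.1788 = 0.0965
Bulk density: ρ_b = (1−φ)ρ_g + φ·ρ_f = 0.9035×2.74 + 0.0965×1
       = 2.475 + 0.097 = 2.572 g/cm³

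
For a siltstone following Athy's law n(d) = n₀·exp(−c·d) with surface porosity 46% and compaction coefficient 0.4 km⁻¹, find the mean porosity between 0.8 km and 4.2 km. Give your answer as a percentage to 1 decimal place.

18.3%

⟨n⟩ = (1/(d₂−d₁)) ∫ n₀ e^(−cd) dd = n₀·(e^(−c·d₁) − e^(−c·d₂)) / (c·(d₂−d₁))
e^(−0.4×0.8) = 0.7261; e^(−0.4×4.2) = 0.1864
⟨n⟩ = 0.46 × (0.7261 − 0.1864) / (0.4 × 3.4) = 0.46 × 0.3969 = 0.1826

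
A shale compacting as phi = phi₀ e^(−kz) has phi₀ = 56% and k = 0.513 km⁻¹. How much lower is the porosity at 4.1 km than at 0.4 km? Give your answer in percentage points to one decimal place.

38.8 percentage points

phi(0.4) = 0.56·e^(−0.513×0.4) = 0.4561
phi(4.1) = 0.56·e^(−0.513×4.1) = 0.0683
Δphi = 0.4561 − 0.0683 = 0.3878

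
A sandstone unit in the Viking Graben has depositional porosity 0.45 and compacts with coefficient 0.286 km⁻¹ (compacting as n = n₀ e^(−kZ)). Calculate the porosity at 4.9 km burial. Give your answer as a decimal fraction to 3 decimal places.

0.111

n = n₀·exp(−k·Z) = 0.45 × exp(−0.286 × 4.9) = 0.45 × exp(−1.401)
  = 0.45 × 0.2463 = 0.1108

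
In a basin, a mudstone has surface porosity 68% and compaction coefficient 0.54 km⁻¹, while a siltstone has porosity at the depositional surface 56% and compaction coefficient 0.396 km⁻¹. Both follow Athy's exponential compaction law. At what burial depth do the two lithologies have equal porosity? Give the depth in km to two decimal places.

Set phi₀ₐ e^(−βₐd) = phi₀ᵦ e^(−βᵦd) ⇒ ln(phi₀ₐ/phi₀ᵦ) = (βₐ − βᵦ)·d
d = ln(0.68/0.56) / (0.54 − 0.396) = 0.1942 / 0.144 = 1.348 km

1.35 km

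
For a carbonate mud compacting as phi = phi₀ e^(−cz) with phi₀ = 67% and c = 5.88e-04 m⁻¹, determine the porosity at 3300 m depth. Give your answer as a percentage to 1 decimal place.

9.6%

Working in km (1 km = 1000 m; c in km⁻¹ = c in m⁻¹ × 1000):
phi = phi₀·exp(−c·z) = 0.67 × exp(−0.588 × 3.3) = 0.67 × exp(−1.94)
  = 0.67 × 0.1436 = 0.0962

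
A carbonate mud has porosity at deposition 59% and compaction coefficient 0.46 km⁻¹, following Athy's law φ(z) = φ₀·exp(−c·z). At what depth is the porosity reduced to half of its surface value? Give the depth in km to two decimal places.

1.51 km

φ/φ₀ = 1/2 ⇒ exp(−c·z) = 1/2 ⇒ z = ln(2) / c
z = 0.6931 / 0.46 = 1.507 km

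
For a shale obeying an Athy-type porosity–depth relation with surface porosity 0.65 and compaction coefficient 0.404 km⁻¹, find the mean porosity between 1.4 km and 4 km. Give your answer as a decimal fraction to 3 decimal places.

0.229

⟨φ⟩ = (1/(d₂−d₁)) ∫ φ₀ e^(−cd) dd = φ₀·(e^(−c·d₁) − e^(−c·d₂)) / (c·(d₂−d₁))
e^(−0.404×1.4) = 0.5680; e^(−0.404×4) = 0.1987
⟨φ⟩ = 0.65 × (0.5680 − 0.1987) / (0.404 × 2.6) = 0.65 × 0.3516 = 0.2285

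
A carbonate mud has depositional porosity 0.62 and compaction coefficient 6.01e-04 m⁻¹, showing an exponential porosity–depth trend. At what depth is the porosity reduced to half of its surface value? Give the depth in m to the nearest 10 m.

1150 m

Working in km (1 km = 1000 m; β in km⁻¹ = β in m⁻¹ × 1000):
φ/φ₀ = 1/2 ⇒ exp(−β·z) = 1/2 ⇒ z = ln(2) / β
z = 0.6931 / 0.601 = 1.153 km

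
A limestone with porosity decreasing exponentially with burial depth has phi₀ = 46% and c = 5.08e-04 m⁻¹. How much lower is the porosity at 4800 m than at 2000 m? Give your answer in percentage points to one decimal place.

Working in km (1 km = 1000 m; c in km⁻¹ = c in m⁻¹ × 1000):
phi(2) = 0.46·e^(−0.508×2) = 0.1665
phi(4.8) = 0.46·e^(−0.508×4.8) = 0.0402
Δphi = 0.1665 − 0.0402 = 0.1264

12.6 percentage points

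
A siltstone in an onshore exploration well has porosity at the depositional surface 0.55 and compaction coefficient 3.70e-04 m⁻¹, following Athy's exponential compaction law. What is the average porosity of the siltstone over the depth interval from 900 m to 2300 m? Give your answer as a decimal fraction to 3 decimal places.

Working in km (1 km = 1000 m; β in km⁻¹ = β in m⁻¹ × 1000):
⟨phi⟩ = (1/(Z₂−Z₁)) ∫ phi₀ e^(−βZ) dZ = phi₀·(e^(−β·Z₁) − e^(−β·Z₂)) / (β·(Z₂−Z₁))
e^(−0.37×0.9) = 0.7168; e^(−0.37×2.3) = 0.4270
⟨phi⟩ = 0.55 × (0.7168 − 0.4270) / (0.37 × 1.4) = 0.55 × 0.5594 = 0.3077

0.308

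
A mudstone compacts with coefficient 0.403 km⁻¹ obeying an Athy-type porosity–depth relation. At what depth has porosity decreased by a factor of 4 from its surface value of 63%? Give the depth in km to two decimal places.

3.44 km

phi/phi₀ = 1/4 ⇒ exp(−c·d) = 1/4 ⇒ d = ln(4) / c
d = 1.3863 / 0.403 = 3.440 km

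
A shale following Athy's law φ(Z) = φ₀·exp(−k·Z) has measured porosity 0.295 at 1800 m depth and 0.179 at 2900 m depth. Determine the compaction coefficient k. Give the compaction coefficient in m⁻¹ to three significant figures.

0.000454 m⁻¹

Working in km (1 km = 1000 m; k in km⁻¹ = k in m⁻¹ × 1000):
Athy: φ(Z) = φ₀ e^(−kZ) ⇒ φ₁/φ₂ = e^{k(Z₂−Z₁)} ⇒ k = ln(φ₁/φ₂)/(Z₂−Z₁)
k = ln(0.295/0.179) / (2.9 − 1.8) = ln(1.648) / 1.1 = 0.4996 / 1.1 = 0.4542 km⁻¹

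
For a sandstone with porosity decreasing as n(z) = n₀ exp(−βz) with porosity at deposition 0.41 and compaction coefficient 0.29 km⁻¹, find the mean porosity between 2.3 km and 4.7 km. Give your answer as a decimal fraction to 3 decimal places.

0.152

⟨n⟩ = (1/(z₂−z₁)) ∫ n₀ e^(−βz) dz = n₀·(e^(−β·z₁) − e^(−β·z₂)) / (β·(z₂−z₁))
e^(−0.29×2.3) = 0.5132; e^(−0.29×4.7) = 0.2559
⟨n⟩ = 0.41 × (0.5132 − 0.2559) / (0.29 × 2.4) = 0.41 × 0.3698 = 0.1516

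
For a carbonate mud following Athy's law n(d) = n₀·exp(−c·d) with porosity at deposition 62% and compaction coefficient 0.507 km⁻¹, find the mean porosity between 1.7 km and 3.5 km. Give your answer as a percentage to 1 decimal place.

⟨n⟩ = (1/(d₂−d₁)) ∫ n₀ e^(−cd) dd = n₀·(e^(−c·d₁) − e^(−c·d₂)) / (c·(d₂−d₁))
e^(−0.507×1.7) = 0.4224; e^(−0.507×3.5) = 0.1696
⟨n⟩ = 0.62 × (0.4224 − 0.1696) / (0.507 × 1.8) = 0.62 × 0.2770 = 0.1717

17.2%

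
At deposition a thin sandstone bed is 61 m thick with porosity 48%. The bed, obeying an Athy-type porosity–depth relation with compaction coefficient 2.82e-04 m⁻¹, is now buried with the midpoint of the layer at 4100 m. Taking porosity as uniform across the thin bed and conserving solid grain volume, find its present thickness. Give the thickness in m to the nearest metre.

Working in km (1 km = 1000 m; k in km⁻¹ = k in m⁻¹ × 1000):
Porosity at 4.1 km: n = 0.48·exp(−0.282×4.1) = 0.1510
Solid-volume conservation: h(1−n) = h₀(1−n₀) ⇒ h = h₀·(1−n₀)/(1−n)
h = 0.061 × (1 − 0.48)/(1 − 0.1510) = 0.061 × 0.6125 = 0.0374 km

37 m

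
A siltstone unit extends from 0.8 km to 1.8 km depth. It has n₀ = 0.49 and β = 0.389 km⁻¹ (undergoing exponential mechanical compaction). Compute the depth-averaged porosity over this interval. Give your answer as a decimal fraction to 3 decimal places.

⟨n⟩ = (1/(Z₂−Z₁)) ∫ n₀ e^(−βZ) dZ = n₀·(e^(−β·Z₁) − e^(−β·Z₂)) / (β·(Z₂−Z₁))
e^(−0.389×0.8) = 0.7326; e^(−0.389×1.8) = 0.4965
⟨n⟩ = 0.49 × (0.7326 − 0.4965) / (0.389 × 1) = 0.49 × 0.6069 = 0.2974

0.297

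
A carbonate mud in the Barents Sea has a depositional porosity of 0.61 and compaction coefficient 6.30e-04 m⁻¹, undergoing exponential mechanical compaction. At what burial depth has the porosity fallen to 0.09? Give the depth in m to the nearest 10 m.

Working in km (1 km = 1000 m; k in km⁻¹ = k in m⁻¹ × 1000):
Invert Athy's law: d = ln(n₀/n) / k
d = ln(0.61/0.09) / 0.63 = ln(6.778) / 0.63 = 1.9136 / 0.63 = 3.038 km

3040 m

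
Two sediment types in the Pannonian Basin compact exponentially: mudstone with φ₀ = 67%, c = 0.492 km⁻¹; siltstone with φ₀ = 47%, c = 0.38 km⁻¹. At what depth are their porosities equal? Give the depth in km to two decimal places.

3.17 km

Set φ₀ₐ e^(−cₐz) = φ₀ᵦ e^(−cᵦz) ⇒ ln(φ₀ₐ/φ₀ᵦ) = (cₐ − cᵦ)·z
z = ln(0.67/0.47) / (0.492 − 0.38) = 0.3545 / 0.112 = 3.166 km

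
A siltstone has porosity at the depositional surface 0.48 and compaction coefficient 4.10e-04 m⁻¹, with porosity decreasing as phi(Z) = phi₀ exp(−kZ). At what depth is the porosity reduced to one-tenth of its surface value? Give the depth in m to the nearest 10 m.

5620 m

Working in km (1 km = 1000 m; k in km⁻¹ = k in m⁻¹ × 1000):
phi/phi₀ = 1/10 ⇒ exp(−k·Z) = 1/10 ⇒ Z = ln(10) / k
Z = 2.3026 / 0.41 = 5.616 km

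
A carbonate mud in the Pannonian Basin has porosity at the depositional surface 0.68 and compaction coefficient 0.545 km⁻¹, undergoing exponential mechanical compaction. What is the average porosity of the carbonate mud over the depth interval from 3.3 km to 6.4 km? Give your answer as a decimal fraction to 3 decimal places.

0.054

⟨φ⟩ = (1/(d₂−d₁)) ∫ φ₀ e^(−kd) dd = φ₀·(e^(−k·d₁) − e^(−k·d₂)) / (k·(d₂−d₁))
e^(−0.545×3.3) = 0.1655; e^(−0.545×6.4) = 0.0306
⟨φ⟩ = 0.68 × (0.1655 − 0.0306) / (0.545 × 3.1) = 0.68 × 0.0799 = 0.0543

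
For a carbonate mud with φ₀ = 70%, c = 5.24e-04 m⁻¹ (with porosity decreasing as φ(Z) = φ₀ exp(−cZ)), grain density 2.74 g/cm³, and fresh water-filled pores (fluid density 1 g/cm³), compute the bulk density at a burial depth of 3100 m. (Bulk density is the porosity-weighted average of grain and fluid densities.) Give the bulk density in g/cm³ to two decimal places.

Working in km (1 km = 1000 m; c in km⁻¹ = c in m⁻¹ × 1000):
Porosity at depth: φ = 0.7·exp(−0.524×3.1) = 0.7×0.1970 = 0.1379
Bulk density: ρ_b = (1−φ)ρ_g + φ·ρ_f = 0.8621×2.74 + 0.1379×1
       = 2.362 + 0.138 = 2.500 g/cm³

2.50 g/cm³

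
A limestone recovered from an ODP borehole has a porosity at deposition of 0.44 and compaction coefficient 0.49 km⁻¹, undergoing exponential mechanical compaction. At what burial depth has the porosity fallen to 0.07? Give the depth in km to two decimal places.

3.75 km

Invert Athy's law: z = ln(phi₀/phi) / β
z = ln(0.44/0.07) / 0.49 = ln(6.286) / 0.49 = 1.8383 / 0.49 = 3.752 km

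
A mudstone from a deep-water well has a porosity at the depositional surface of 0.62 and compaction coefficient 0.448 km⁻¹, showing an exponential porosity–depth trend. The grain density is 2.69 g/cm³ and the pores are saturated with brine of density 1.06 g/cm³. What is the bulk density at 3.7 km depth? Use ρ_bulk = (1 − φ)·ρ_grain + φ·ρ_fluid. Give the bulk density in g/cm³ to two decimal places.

2.50 g/cm³

Porosity at depth: φ = 0.62·exp(−0.448×3.7) = 0.62×0.1906 = 0.1182
Bulk density: ρ_b = (1−φ)ρ_g + φ·ρ_f = 0.8818×2.69 + 0.1182×1.06
       = 2.372 + 0.125 = 2.497 g/cm³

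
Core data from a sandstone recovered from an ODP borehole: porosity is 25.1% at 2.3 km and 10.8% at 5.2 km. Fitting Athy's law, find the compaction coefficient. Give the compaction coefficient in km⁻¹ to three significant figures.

0.291 km⁻¹

Athy: φ(Z) = φ₀ e^(−kZ) ⇒ φ₁/φ₂ = e^{k(Z₂−Z₁)} ⇒ k = ln(φ₁/φ₂)/(Z₂−Z₁)
k = ln(0.251/0.108) / (5.2 − 2.3) = ln(2.324) / 2.9 = 0.8433 / 2.9 = 0.2908 km⁻¹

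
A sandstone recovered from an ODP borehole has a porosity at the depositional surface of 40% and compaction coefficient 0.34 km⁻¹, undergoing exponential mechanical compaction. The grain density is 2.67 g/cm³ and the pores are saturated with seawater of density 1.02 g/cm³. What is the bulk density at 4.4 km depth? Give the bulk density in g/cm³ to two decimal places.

Porosity at depth: phi = 0.4·exp(−0.34×4.4) = 0.4×0.2240 = 0.0896
Bulk density: ρ_b = (1−phi)ρ_g + phi·ρ_f = 0.9104×2.67 + 0.0896×1.02
       = 2.431 + 0.091 = 2.522 g/cm³

2.52 g/cm³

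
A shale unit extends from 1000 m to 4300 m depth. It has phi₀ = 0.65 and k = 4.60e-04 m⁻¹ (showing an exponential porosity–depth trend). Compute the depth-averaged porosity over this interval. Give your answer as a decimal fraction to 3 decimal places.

Working in km (1 km = 1000 m; k in km⁻¹ = k in m⁻¹ × 1000):
⟨phi⟩ = (1/(z₂−z₁)) ∫ phi₀ e^(−kz) dz = phi₀·(e^(−k·z₁) − e^(−k·z₂)) / (k·(z₂−z₁))
e^(−0.46×1) = 0.6313; e^(−0.46×4.3) = 0.1383
⟨phi⟩ = 0.65 × (0.6313 − 0.1383) / (0.46 × 3.3) = 0.65 × 0.3247 = 0.2111

0.211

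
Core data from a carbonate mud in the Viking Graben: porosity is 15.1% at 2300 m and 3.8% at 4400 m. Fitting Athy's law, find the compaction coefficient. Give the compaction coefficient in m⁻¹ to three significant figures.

0.000657 m⁻¹

Working in km (1 km = 1000 m; c in km⁻¹ = c in m⁻¹ × 1000):
Athy: phi(d) = phi₀ e^(−cd) ⇒ phi₁/phi₂ = e^{c(d₂−d₁)} ⇒ c = ln(phi₁/phi₂)/(d₂−d₁)
c = ln(0.151/0.038) / (4.4 − 2.3) = ln(3.974) / 2.1 = 1.3797 / 2.1 = 0.657 km⁻¹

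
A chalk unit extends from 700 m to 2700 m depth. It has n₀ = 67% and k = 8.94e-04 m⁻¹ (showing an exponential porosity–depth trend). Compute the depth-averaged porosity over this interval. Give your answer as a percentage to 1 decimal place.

16.7%

Working in km (1 km = 1000 m; k in km⁻¹ = k in m⁻¹ × 1000):
⟨n⟩ = (1/(d₂−d₁)) ∫ n₀ e^(−kd) dd = n₀·(e^(−k·d₁) − e^(−k·d₂)) / (k·(d₂−d₁))
e^(−0.894×0.7) = 0.5348; e^(−0.894×2.7) = 0.0895
⟨n⟩ = 0.67 × (0.5348 − 0.0895) / (0.894 × 2) = 0.67 × 0.2491 = 0.1669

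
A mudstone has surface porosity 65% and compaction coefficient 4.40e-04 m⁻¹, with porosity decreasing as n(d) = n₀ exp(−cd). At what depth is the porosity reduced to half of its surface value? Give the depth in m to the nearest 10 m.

Working in km (1 km = 1000 m; c in km⁻¹ = c in m⁻¹ × 1000):
n/n₀ = 1/2 ⇒ exp(−c·d) = 1/2 ⇒ d = ln(2) / c
d = 0.6931 / 0.44 = 1.575 km

1580 m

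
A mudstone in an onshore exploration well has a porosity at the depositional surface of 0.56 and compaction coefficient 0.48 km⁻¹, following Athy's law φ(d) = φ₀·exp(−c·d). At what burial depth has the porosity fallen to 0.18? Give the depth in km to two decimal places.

2.36 km

Invert Athy's law: d = ln(φ₀/φ) / c
d = ln(0.56/0.18) / 0.48 = ln(3.111) / 0.48 = 1.1350 / 0.48 = 2.365 km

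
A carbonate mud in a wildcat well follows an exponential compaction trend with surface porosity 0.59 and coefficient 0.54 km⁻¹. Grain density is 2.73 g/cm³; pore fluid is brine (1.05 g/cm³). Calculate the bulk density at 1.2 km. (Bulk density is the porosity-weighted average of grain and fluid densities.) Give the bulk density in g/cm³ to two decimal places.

2.21 g/cm³

Porosity at depth: phi = 0.59·exp(−0.54×1.2) = 0.59×0.5231 = 0.3086
Bulk density: ρ_b = (1−phi)ρ_g + phi·ρ_f = 0.6914×2.73 + 0.3086×1.05
       = 1.887 + 0.324 = 2.212 g/cm³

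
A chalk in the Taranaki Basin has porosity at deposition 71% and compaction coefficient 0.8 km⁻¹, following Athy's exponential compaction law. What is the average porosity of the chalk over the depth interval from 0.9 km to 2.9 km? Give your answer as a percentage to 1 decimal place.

⟨φ⟩ = (1/(z₂−z₁)) ∫ φ₀ e^(−βz) dz = φ₀·(e^(−β·z₁) − e^(−β·z₂)) / (β·(z₂−z₁))
e^(−0.8×0.9) = 0.4868; e^(−0.8×2.9) = 0.0983
⟨φ⟩ = 0.71 × (0.4868 − 0.0983) / (0.8 × 2) = 0.71 × 0.2428 = 0.1724

17.2%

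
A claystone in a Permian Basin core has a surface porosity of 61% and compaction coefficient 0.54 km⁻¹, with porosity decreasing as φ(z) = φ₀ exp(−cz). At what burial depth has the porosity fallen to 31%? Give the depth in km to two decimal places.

1.25 km

Invert Athy's law: z = ln(φ₀/φ) / c
z = ln(0.61/0.31) / 0.54 = ln(1.968) / 0.54 = 0.6769 / 0.54 = 1.253 km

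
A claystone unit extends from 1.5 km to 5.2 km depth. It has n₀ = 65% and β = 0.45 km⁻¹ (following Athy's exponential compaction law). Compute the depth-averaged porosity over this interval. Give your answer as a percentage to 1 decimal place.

⟨n⟩ = (1/(z₂−z₁)) ∫ n₀ e^(−βz) dz = n₀·(e^(−β·z₁) − e^(−β·z₂)) / (β·(z₂−z₁))
e^(−0.45×1.5) = 0.5092; e^(−0.45×5.2) = 0.0963
⟨n⟩ = 0.65 × (0.5092 − 0.0963) / (0.45 × 3.7) = 0.65 × 0.2479 = 0.1612

16.1%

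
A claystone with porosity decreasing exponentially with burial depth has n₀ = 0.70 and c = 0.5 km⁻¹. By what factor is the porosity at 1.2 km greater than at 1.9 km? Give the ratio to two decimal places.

1.42

n(d₁)/n(d₂) = e^(−c·d₁)/e^(−c·d₂) = e^{c(d₂−d₁)}
= exp(0.5 × 0.7) = exp(0.35) = 1.4191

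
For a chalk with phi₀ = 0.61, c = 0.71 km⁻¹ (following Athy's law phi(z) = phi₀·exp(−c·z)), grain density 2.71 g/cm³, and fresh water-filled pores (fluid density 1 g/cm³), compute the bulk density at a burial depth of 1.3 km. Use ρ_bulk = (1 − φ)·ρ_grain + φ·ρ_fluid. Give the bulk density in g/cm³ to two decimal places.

Porosity at depth: phi = 0.61·exp(−0.71×1.3) = 0.61×0.3973 = 0.2424
Bulk density: ρ_b = (1−phi)ρ_g + phi·ρ_f = 0.7576×2.71 + 0.2424×1
       = 2.053 + 0.242 = 2.296 g/cm³

2.30 g/cm³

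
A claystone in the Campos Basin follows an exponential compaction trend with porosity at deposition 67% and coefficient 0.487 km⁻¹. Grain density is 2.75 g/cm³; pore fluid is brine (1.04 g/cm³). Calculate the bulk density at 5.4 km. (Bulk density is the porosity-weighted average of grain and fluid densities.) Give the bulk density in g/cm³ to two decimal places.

Porosity at depth: phi = 0.67·exp(−0.487×5.4) = 0.67×0.0721 = 0.0483
Bulk density: ρ_b = (1−phi)ρ_g + phi·ρ_f = 0.9517×2.75 + 0.0483×1.04
       = 2.617 + 0.050 = 2.667 g/cm³

2.67 g/cm³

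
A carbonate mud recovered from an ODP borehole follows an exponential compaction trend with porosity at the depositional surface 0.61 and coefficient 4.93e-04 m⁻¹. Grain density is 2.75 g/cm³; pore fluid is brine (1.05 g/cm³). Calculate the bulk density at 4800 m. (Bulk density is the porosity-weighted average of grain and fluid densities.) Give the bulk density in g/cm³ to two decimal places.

Working in km (1 km = 1000 m; k in km⁻¹ = k in m⁻¹ × 1000):
Porosity at depth: φ = 0.61·exp(−0.493×4.8) = 0.61×0.0938 = 0.0572
Bulk density: ρ_b = (1−φ)ρ_g + φ·ρ_f = 0.9428×2.75 + 0.0572×1.05
       = 2.593 + 0.060 = 2.653 g/cm³

2.65 g/cm³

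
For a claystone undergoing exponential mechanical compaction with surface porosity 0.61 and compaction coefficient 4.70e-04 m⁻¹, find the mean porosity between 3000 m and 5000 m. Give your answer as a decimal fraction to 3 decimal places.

Working in km (1 km = 1000 m; β in km⁻¹ = β in m⁻¹ × 1000):
⟨n⟩ = (1/(z₂−z₁)) ∫ n₀ e^(−βz) dz = n₀·(e^(−β·z₁) − e^(−β·z₂)) / (β·(z₂−z₁))
e^(−0.47×3) = 0.2441; e^(−0.47×5) = 0.0954
⟨n⟩ = 0.61 × (0.2441 − 0.0954) / (0.47 × 2) = 0.61 × 0.1583 = 0.0965

0.097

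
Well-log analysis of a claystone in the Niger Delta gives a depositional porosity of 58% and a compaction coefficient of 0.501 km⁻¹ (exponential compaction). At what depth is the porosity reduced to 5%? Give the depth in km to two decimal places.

Invert Athy's law: Z = ln(phi₀/phi) / β
Z = ln(0.58/0.05) / 0.501 = ln(11.6) / 0.501 = 2.4510 / 0.501 = 4.892 km

4.89 km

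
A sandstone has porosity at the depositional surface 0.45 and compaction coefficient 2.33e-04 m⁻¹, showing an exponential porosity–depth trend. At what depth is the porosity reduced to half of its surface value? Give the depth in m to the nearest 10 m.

2970 m

Working in km (1 km = 1000 m; k in km⁻¹ = k in m⁻¹ × 1000):
phi/phi₀ = 1/2 ⇒ exp(−k·d) = 1/2 ⇒ d = ln(2) / k
d = 0.6931 / 0.233 = 2.975 km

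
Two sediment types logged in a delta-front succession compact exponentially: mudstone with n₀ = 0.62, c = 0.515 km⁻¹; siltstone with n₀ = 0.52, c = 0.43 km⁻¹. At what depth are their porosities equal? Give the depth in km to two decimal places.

Set n₀ₐ e^(−cₐz) = n₀ᵦ e^(−cᵦz) ⇒ ln(n₀ₐ/n₀ᵦ) = (cₐ − cᵦ)·z
z = ln(0.62/0.52) / (0.515 − 0.43) = 0.1759 / 0.085 = 2.069 km

2.07 km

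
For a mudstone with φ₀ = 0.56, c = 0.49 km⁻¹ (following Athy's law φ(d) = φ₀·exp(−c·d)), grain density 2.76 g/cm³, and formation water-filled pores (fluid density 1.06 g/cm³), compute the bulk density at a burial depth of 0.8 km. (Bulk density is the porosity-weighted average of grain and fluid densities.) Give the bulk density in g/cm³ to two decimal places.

2.12 g/cm³

Porosity at depth: φ = 0.56·exp(−0.49×0.8) = 0.56×0.6757 = 0.3784
Bulk density: ρ_b = (1−φ)ρ_g + φ·ρ_f = 0.6216×2.76 + 0.3784×1.06
       = 1.716 + 0.401 = 2.117 g/cm³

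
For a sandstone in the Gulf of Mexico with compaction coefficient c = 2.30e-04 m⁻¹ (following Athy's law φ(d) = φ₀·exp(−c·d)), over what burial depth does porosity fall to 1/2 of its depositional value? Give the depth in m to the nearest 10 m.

Working in km (1 km = 1000 m; c in km⁻¹ = c in m⁻¹ × 1000):
φ/φ₀ = 1/2 ⇒ exp(−c·d) = 1/2 ⇒ d = ln(2) / c
d = 0.6931 / 0.23 = 3.014 km

3010 m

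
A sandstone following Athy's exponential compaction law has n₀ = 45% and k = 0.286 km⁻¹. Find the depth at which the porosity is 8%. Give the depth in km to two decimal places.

6.04 km

Invert Athy's law: Z = ln(n₀/n) / k
Z = ln(0.45/0.08) / 0.286 = ln(5.625) / 0.286 = 1.7272 / 0.286 = 6.039 km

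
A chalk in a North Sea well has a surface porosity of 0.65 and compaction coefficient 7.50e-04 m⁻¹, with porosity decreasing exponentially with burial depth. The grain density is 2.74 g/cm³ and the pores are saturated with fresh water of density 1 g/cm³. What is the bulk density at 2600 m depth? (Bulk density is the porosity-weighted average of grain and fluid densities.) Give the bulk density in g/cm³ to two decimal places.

Working in km (1 km = 1000 m; β in km⁻¹ = β in m⁻¹ × 1000):
Porosity at depth: n = 0.65·exp(−0.75×2.6) = 0.65×0.1423 = 0.0925
Bulk density: ρ_b = (1−n)ρ_g + n·ρ_f = 0.9075×2.74 + 0.0925×1
       = 2.487 + 0.092 = 2.579 g/cm³

2.58 g/cm³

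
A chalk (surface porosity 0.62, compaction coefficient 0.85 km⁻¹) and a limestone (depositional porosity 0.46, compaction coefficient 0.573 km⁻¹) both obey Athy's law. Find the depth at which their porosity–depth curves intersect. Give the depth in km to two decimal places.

Set phi₀ₐ e^(−cₐd) = phi₀ᵦ e^(−cᵦd) ⇒ ln(phi₀ₐ/phi₀ᵦ) = (cₐ − cᵦ)·d
d = ln(0.62/0.46) / (0.85 − 0.573) = 0.2985 / 0.277 = 1.078 km

1.08 km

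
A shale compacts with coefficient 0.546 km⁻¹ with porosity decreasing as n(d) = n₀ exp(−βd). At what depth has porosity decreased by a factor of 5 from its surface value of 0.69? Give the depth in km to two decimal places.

n/n₀ = 1/5 ⇒ exp(−β·d) = 1/5 ⇒ d = ln(5) / β
d = 1.6094 / 0.546 = 2.948 km

2.95 km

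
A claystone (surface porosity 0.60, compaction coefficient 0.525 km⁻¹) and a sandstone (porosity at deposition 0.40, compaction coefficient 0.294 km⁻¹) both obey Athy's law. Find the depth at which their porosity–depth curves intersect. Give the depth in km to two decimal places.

Set φ₀ₐ e^(−cₐd) = φ₀ᵦ e^(−cᵦd) ⇒ ln(φ₀ₐ/φ₀ᵦ) = (cₐ − cᵦ)·d
d = ln(0.6/0.4) / (0.525 − 0.294) = 0.4055 / 0.231 = 1.755 km

1.76 km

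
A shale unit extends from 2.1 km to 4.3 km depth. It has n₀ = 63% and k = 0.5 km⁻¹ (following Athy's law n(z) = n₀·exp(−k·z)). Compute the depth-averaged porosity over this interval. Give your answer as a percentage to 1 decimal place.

13.4%

⟨n⟩ = (1/(z₂−z₁)) ∫ n₀ e^(−kz) dz = n₀·(e^(−k·z₁) − e^(−k·z₂)) / (k·(z₂−z₁))
e^(−0.5×2.1) = 0.3499; e^(−0.5×4.3) = 0.1165
⟨n⟩ = 0.63 × (0.3499 − 0.1165) / (0.5 × 2.2) = 0.63 × 0.2122 = 0.1337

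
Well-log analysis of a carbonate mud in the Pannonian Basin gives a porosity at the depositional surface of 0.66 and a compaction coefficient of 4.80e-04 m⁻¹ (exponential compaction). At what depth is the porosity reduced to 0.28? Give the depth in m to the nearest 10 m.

Working in km (1 km = 1000 m; k in km⁻¹ = k in m⁻¹ × 1000):
Invert Athy's law: Z = ln(n₀/n) / k
Z = ln(0.66/0.28) / 0.48 = ln(2.357) / 0.48 = 0.8575 / 0.48 = 1.786 km

1790 m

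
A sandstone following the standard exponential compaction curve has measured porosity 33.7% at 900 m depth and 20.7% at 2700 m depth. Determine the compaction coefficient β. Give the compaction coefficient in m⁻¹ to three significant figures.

Working in km (1 km = 1000 m; β in km⁻¹ = β in m⁻¹ × 1000):
Athy: phi(Z) = phi₀ e^(−βZ) ⇒ phi₁/phi₂ = e^{β(Z₂−Z₁)} ⇒ β = ln(phi₁/phi₂)/(Z₂−Z₁)
β = ln(0.337/0.207) / (2.7 − 0.9) = ln(1.628) / 1.8 = 0.4874 / 1.8 = 0.2708 km⁻¹

0.000271 m⁻¹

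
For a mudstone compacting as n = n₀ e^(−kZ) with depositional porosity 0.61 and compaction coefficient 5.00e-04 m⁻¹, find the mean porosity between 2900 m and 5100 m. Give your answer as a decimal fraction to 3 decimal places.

0.087

Working in km (1 km = 1000 m; k in km⁻¹ = k in m⁻¹ × 1000):
⟨n⟩ = (1/(Z₂−Z₁)) ∫ n₀ e^(−kZ) dZ = n₀·(e^(−k·Z₁) − e^(−k·Z₂)) / (k·(Z₂−Z₁))
e^(−0.5×2.9) = 0.2346; e^(−0.5×5.1) = 0.0781
⟨n⟩ = 0.61 × (0.2346 − 0.0781) / (0.5 × 2.2) = 0.61 × 0.1423 = 0.0868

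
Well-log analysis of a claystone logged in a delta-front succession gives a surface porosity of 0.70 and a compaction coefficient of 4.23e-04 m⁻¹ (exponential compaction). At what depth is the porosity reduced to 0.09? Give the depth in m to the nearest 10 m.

4850 m

Working in km (1 km = 1000 m; k in km⁻¹ = k in m⁻¹ × 1000):
Invert Athy's law: d = ln(φ₀/φ) / k
d = ln(0.7/0.09) / 0.423 = ln(7.778) / 0.423 = 2.0513 / 0.423 = 4.849 km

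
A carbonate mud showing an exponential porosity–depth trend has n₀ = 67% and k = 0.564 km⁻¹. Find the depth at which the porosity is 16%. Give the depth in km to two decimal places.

Invert Athy's law: Z = ln(n₀/n) / k
Z = ln(0.67/0.16) / 0.564 = ln(4.188) / 0.564 = 1.4321 / 0.564 = 2.539 km

2.54 km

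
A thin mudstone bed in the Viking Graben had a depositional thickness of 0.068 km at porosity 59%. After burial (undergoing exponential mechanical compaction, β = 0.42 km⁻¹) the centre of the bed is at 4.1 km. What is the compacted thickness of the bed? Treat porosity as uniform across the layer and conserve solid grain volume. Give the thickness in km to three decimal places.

0.031 km

Porosity at 4.1 km: phi = 0.59·exp(−0.42×4.1) = 0.1054
Solid-volume conservation: h(1−phi) = h₀(1−phi₀) ⇒ h = h₀·(1−phi₀)/(1−phi)
h = 0.068 × (1 − 0.59)/(1 − 0.1054) = 0.068 × 0.4583 = 0.0312 km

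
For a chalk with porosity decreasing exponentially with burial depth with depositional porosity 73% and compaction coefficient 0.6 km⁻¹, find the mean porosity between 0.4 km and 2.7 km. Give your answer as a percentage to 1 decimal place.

31.1%

⟨φ⟩ = (1/(d₂−d₁)) ∫ φ₀ e^(−kd) dd = φ₀·(e^(−k·d₁) − e^(−k·d₂)) / (k·(d₂−d₁))
e^(−0.6×0.4) = 0.7866; e^(−0.6×2.7) = 0.1979
⟨φ⟩ = 0.73 × (0.7866 − 0.1979) / (0.6 × 2.3) = 0.73 × 0.4266 = 0.3114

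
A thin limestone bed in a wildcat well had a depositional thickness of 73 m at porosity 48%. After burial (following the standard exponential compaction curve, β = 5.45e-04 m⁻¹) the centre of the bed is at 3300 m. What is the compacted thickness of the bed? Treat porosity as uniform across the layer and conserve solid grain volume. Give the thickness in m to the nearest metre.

41 m

Working in km (1 km = 1000 m; β in km⁻¹ = β in m⁻¹ × 1000):
Porosity at 3.3 km: φ = 0.48·exp(−0.545×3.3) = 0.0795
Solid-volume conservation: h(1−φ) = h₀(1−φ₀) ⇒ h = h₀·(1−φ₀)/(1−φ)
h = 0.073 × (1 − 0.48)/(1 − 0.0795) = 0.073 × 0.5649 = 0.0412 km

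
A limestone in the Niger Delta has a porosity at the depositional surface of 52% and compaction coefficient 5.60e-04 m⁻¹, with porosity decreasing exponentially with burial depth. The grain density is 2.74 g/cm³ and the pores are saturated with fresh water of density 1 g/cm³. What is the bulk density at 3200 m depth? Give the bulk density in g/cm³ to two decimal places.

Working in km (1 km = 1000 m; c in km⁻¹ = c in m⁻¹ × 1000):
Porosity at depth: φ = 0.52·exp(−0.56×3.2) = 0.52×0.1666 = 0.0866
Bulk density: ρ_b = (1−φ)ρ_g + φ·ρ_f = 0.9134×2.74 + 0.0866×1
       = 2.503 + 0.087 = 2.589 g/cm³

2.59 g/cm³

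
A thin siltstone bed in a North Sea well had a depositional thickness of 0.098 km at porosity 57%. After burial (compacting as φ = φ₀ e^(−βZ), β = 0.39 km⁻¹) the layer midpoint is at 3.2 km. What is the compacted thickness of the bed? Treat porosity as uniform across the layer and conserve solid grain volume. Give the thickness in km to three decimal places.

Porosity at 3.2 km: φ = 0.57·exp(−0.39×3.2) = 0.1636
Solid-volume conservation: h(1−φ) = h₀(1−φ₀) ⇒ h = h₀·(1−φ₀)/(1−φ)
h = 0.098 × (1 − 0.57)/(1 − 0.1636) = 0.098 × 0.5141 = 0.0504 km

0.050 km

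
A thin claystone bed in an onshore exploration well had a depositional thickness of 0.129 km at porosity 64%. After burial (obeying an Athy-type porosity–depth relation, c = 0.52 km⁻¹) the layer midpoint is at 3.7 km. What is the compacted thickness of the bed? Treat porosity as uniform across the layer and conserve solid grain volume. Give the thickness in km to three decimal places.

Porosity at 3.7 km: n = 0.64·exp(−0.52×3.7) = 0.0935
Solid-volume conservation: h(1−n) = h₀(1−n₀) ⇒ h = h₀·(1−n₀)/(1−n)
h = 0.129 × (1 − 0.64)/(1 − 0.0935) = 0.129 × 0.3971 = 0.0512 km

0.051 km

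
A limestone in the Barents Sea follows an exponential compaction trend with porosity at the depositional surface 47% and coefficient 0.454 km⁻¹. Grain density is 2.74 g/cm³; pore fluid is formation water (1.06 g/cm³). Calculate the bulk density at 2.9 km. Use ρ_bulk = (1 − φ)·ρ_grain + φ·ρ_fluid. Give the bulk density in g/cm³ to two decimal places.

Porosity at depth: n = 0.47·exp(−0.454×2.9) = 0.47×0.2680 = 0.1260
Bulk density: ρ_b = (1−n)ρ_g + n·ρ_f = 0.8740×2.74 + 0.1260×1.06
       = 2.395 + 0.134 = 2.528 g/cm³

2.53 g/cm³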